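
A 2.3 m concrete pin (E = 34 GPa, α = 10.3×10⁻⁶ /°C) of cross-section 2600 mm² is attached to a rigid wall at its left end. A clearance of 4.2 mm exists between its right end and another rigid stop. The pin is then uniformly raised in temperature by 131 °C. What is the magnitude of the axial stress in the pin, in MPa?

If the wall were absent the pin would grow by αΔT L = 10.3×10⁻⁶ × 131 × 2300 = 3.103 mm.
This is smaller than the 4.2 mm clearance, so the pin expands freely without reaching the stop — the stress is zero.

σ ≈ 0 MPa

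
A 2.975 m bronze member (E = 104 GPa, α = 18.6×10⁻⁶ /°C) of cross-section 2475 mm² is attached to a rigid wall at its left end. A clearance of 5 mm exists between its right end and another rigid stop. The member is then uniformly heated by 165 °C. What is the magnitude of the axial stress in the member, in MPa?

σ ≈ 144 MPa (compressive)

If the wall were absent the member would grow by αΔT L = 18.6×10⁻⁶ × 165 × 2975 = 9.13 mm.
After closing the 5 mm clearance, 9.13 − 5 = 4.13 mm of expansion remains to be suppressed by the wall.
Compatibility: PL/(AE) = 4.13 mm, so σ = P/A = E × (4.13/2975) = 144.4 MPa.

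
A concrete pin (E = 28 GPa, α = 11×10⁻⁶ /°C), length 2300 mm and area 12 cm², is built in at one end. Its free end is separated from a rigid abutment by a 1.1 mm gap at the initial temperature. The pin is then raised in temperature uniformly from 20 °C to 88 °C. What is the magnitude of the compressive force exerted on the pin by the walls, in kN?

P ≈ 9.06 kN

Free thermal elongation = αΔT L = 11×10⁻⁶ × 68 × 2300 = 1.72 mm.
After closing the 1.1 mm clearance, 1.72 − 1.1 = 0.6204 mm of expansion remains to be suppressed by the wall.
So σ = E(δ_free − g)/L = 28×10³ × 0.6204/2300 = 7.553 MPa.
Force on the wall = σA = 7.553 × 1200 mm² = 9.063 kN.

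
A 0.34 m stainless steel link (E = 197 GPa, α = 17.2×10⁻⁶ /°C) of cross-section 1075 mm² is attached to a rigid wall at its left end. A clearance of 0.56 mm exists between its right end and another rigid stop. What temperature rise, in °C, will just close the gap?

Contact occurs when the free expansion equals the gap: αΔT L = 0.56 mm.
So ΔT = g/(αL) = 0.56/(17.2×10⁻⁶ × 340) = 95.76 °C.

ΔT ≈ 95.8 °C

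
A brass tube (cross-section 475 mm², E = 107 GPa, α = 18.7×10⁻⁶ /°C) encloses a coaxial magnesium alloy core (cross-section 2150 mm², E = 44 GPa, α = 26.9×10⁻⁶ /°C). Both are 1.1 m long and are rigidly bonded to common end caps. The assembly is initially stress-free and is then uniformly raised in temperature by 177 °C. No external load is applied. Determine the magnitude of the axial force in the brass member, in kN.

Both members must finish at the same length. With the larger α, the magnesium alloy tends to over-expand; the plates restrain it, putting the magnesium alloy in compression and the brass in tension. With no external load the two internal forces are equal and opposite, magnitude P.
Compatibility of the two members (thermal + elastic change equal): (α₁ − α₂)ΔT = P·[1/(A₁E₁) + 1/(A₂E₂)].
|α₁ − α₂|·ΔT = 8.2×10⁻⁶ × 177 = 0.001451.
1/(A₁E₁) + 1/(A₂E₂) = 1/(475×107×10³) + 1/(2150×44×10³) = 3.025×10⁻⁸ N⁻¹.
P = 0.001451 / 3.025×10⁻⁸ = 47990 N = 47.99 kN.

P ≈ 48 kN (tensile in the brass)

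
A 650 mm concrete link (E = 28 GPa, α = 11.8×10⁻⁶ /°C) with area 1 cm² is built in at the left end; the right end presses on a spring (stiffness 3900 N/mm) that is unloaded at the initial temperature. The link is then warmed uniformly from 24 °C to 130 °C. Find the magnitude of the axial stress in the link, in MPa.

If the spring were absent the link would lengthen by αΔT L = 11.8×10⁻⁶ × 106 × 650 = 0.813 mm.
Let P be the compressive force at the spring. The link shortens elastically by PL/(AE) and the spring compresses by P/k; together these equal δ_free.
P [ L/(AE) + 1/k ] = δ_free → P [ 650/(100×28×10³) + 1/(3900) ] = 0.813.
P = 0.813 / 0.0004886 = 1664 N.
σ = P/A = 1664/100 = 16.64 MPa.

σ ≈ 16.6 MPa (compressive)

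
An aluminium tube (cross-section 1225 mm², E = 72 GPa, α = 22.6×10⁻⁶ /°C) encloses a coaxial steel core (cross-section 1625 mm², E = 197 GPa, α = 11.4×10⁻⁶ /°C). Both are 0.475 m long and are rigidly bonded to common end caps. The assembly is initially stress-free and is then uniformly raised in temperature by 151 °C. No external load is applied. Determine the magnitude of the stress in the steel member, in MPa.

σ ≈ 72 MPa (tensile)

Equilibrium of a rigid end plate with no external load gives equal and opposite internal forces ±P in the two members. Since α_{aluminium} > α_{steel}, heating drives the aluminium into compression and the steel into tension.
Compatibility of the two members (thermal + elastic change equal): (α₁ − α₂)ΔT = P·[1/(A₁E₁) + 1/(A₂E₂)].
|α₁ − α₂|·ΔT = 11.2×10⁻⁶ × 151 = 0.001691.
1/(A₁E₁) + 1/(A₂E₂) = 1/(1225×72×10³) + 1/(1625×197×10³) = 1.446×10⁻⁸ N⁻¹.
P = 0.001691 / 1.446×10⁻⁸ = 116900 N = 116.9 kN.
σ_{steel} = P/A₂ = 116900/1625 = 71.97 MPa, tensile.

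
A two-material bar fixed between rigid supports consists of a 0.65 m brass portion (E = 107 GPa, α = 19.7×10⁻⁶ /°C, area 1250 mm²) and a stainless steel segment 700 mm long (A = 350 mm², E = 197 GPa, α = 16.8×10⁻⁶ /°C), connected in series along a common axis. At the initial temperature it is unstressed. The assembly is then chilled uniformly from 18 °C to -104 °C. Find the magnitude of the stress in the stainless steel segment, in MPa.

Free thermal contraction of the whole bar: Σ αᵢΔT Lᵢ = 19.7×10⁻⁶×122×650 + 16.8×10⁻⁶×122×700 = 2.997 mm.
The walls prevent any net length change, so an axial force P (same in every segment) develops. Compatibility: P · Σ Lᵢ/(AᵢEᵢ) = δ_free.
The series flexibility is Σ Lᵢ/(AᵢEᵢ) = 650/(1250×107×10³) + 700/(350×197×10³) = 1.501×10⁻⁵ mm/N.
P = 2.997 / 1.501×10⁻⁵ = 199600 N = 199.6 kN, tensile.
σ_{stainless steel} = P / A = 199600 / 350 = 570.4 MPa.

σ ≈ 570 MPa (tensile)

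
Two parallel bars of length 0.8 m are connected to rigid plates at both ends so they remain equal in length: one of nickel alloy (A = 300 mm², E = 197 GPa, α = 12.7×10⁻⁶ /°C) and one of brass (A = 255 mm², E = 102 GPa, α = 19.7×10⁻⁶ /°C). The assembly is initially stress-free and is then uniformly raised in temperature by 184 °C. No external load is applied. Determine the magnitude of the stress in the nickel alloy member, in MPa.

σ ≈ 77.5 MPa (tensile)

Equilibrium of a rigid end plate with no external load gives equal and opposite internal forces ±P in the two members. Since α_{brass} > α_{nickel alloy}, heating drives the brass into compression and the nickel alloy into tension.
Equating the net (thermal + elastic) strains gives |α₁ − α₂|·ΔT = P·[1/(A₁E₁) + 1/(A₂E₂)].
|α₁ − α₂|·ΔT = 7×10⁻⁶ × 184 = 0.001288.
1/(A₁E₁) + 1/(A₂E₂) = 1/(300×197×10³) + 1/(255×102×10³) = 5.537×10⁻⁸ N⁻¹.
P = 0.001288 / 5.537×10⁻⁸ = 23260 N = 23.26 kN.
σ_{nickel alloy} = P/A₁ = 23260/300 = 77.54 MPa, tensile.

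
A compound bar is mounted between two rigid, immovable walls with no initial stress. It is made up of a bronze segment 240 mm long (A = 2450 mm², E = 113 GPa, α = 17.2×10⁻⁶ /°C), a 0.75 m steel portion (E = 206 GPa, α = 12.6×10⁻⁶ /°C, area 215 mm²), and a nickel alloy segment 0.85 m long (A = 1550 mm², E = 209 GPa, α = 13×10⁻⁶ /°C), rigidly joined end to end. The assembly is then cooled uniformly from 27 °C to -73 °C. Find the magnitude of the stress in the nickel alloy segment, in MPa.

σ ≈ 77.8 MPa (tensile)

With the walls removed the bar would change length by δ_free = Σ αᵢΔT Lᵢ = 17.2×10⁻⁶×100×240 + 12.6×10⁻⁶×100×750 + 13×10⁻⁶×100×850 = 2.463 mm.
Since the ends are fixed, an axial force P builds up, equal in every segment, with P · Σ Lᵢ/(AᵢEᵢ) = δ_free.
Σ Lᵢ/(AᵢEᵢ) = 240/(2450×113×10³) + 750/(215×206×10³) + 850/(1550×209×10³) = 2.042×10⁻⁵ mm/N.
So P = 2.463 / 2.042×10⁻⁵ = 120.6 kN, tensile.
σ_{nickel alloy} = P / A = 120600 / 1550 = 77.79 MPa.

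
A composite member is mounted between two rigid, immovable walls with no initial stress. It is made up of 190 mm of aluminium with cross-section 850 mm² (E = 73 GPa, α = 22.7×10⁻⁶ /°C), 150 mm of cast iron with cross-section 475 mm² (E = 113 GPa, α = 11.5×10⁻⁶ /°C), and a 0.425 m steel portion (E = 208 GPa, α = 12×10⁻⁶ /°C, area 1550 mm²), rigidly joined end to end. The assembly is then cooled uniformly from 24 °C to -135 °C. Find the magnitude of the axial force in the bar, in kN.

If the supports were absent, the total length change would be Σ αᵢΔT Lᵢ = 22.7×10⁻⁶×159×190 + 11.5×10⁻⁶×159×150 + 12×10⁻⁶×159×425 = 1.771 mm.
The rigid supports impose zero overall length change; the single axial force P common to all segments must satisfy P Σ Lᵢ/(AᵢEᵢ) = δ_free.
The series flexibility is Σ Lᵢ/(AᵢEᵢ) = 190/(850×73×10³) + 150/(475×113×10³) + 425/(1550×208×10³) = 7.175×10⁻⁶ mm/N.
Hence P = δ_free / Σ(L/AE) = 1.771/7.175×10⁻⁶ = 246.8 kN (tensile).

P ≈ 247 kN (tensile)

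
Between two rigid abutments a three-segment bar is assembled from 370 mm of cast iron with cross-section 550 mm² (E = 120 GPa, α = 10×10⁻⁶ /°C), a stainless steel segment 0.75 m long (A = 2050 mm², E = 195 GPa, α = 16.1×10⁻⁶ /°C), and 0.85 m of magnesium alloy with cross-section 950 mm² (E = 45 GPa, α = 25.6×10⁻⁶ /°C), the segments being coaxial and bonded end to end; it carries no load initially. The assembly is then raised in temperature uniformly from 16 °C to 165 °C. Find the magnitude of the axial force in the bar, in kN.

Free thermal expansion of the whole bar: Σ αᵢΔT Lᵢ = 10×10⁻⁶×149×370 + 16.1×10⁻⁶×149×750 + 25.6×10⁻⁶×149×850 = 5.593 mm.
The rigid supports impose zero overall length change; the single axial force P common to all segments must satisfy P Σ Lᵢ/(AᵢEᵢ) = δ_free.
The series flexibility is Σ Lᵢ/(AᵢEᵢ) = 370/(550×120×10³) + 750/(2050×195×10³) + 850/(950×45×10³) = 2.737×10⁻⁵ mm/N.
So P = 5.593 / 2.737×10⁻⁵ = 204.4 kN, compressive.

P ≈ 204 kN (compressive)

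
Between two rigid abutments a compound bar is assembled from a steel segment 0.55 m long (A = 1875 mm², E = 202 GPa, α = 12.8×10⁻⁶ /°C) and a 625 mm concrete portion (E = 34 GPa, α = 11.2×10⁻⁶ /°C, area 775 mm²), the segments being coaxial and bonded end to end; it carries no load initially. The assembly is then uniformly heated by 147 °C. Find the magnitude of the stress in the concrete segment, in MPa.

σ ≈ 106 MPa (compressive)

If the supports were absent, the total length change would be Σ αᵢΔT Lᵢ = 12.8×10⁻⁶×147×550 + 11.2×10⁻⁶×147×625 = 2.064 mm.
The rigid supports impose zero overall length change; the single axial force P common to all segments must satisfy P Σ Lᵢ/(AᵢEᵢ) = δ_free.
The series flexibility is Σ Lᵢ/(AᵢEᵢ) = 550/(1875×202×10³) + 625/(775×34×10³) = 2.517×10⁻⁵ mm/N.
So P = 2.064 / 2.517×10⁻⁵ = 81.99 kN, compressive.
σ_{concrete} = P / A = 81990 / 775 = 105.8 MPa.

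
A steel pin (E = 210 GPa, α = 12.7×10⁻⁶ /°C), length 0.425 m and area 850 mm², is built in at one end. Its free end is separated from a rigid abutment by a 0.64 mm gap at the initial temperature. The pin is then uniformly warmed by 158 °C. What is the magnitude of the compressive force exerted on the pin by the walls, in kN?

P ≈ 89.4 kN

If the wall were absent the pin would grow by αΔT L = 12.7×10⁻⁶ × 158 × 425 = 0.8528 mm.
The gap closes (δ_free > 0.64 mm) and the wall then resists a further 0.8528 − 0.64 = 0.2128 mm of expansion.
That suppressed elongation corresponds to σ = E·Δ/L = 210×10³ × 0.2128/425 = 105.2 MPa.
P = σA = 105.2 × 850 = 89.38 kN.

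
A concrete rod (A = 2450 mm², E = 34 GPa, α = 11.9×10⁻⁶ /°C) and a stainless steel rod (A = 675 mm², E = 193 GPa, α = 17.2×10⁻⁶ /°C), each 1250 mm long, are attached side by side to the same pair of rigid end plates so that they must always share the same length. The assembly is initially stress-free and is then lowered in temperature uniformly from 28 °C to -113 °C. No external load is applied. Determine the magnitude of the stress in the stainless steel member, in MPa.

σ ≈ 56.3 MPa (tensile)

Equilibrium of a rigid end plate with no external load gives equal and opposite internal forces ±P in the two members. Since α_{stainless steel} > α_{concrete}, cooling drives the stainless steel into tension and the concrete into compression.
Setting the final lengths equal and cancelling L: (α₁ − α₂)ΔT = P/(A₁E₁) + P/(A₂E₂).
|α₁ − α₂|·ΔT = 5.3×10⁻⁶ × 141 = 0.0007473.
1/(A₁E₁) + 1/(A₂E₂) = 1/(2450×34×10³) + 1/(675×193×10³) = 1.968×10⁻⁸ N⁻¹.
P = 0.0007473 / 1.968×10⁻⁸ = 37970 N = 37.97 kN.
σ_{stainless steel} = P/A₂ = 37970/675 = 56.25 MPa, tensile.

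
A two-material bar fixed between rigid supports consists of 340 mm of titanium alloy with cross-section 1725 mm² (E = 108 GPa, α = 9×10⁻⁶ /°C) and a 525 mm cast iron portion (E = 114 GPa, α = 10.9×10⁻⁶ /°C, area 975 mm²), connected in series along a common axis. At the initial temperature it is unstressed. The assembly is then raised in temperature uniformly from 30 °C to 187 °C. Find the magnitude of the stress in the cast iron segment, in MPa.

Free thermal expansion of the whole bar: Σ αᵢΔT Lᵢ = 9×10⁻⁶×157×340 + 10.9×10⁻⁶×157×525 = 1.379 mm.
Since the ends are fixed, an axial force P builds up, equal in every segment, with P · Σ Lᵢ/(AᵢEᵢ) = δ_free.
Σ Lᵢ/(AᵢEᵢ) = 340/(1725×108×10³) + 525/(975×114×10³) = 6.548×10⁻⁶ mm/N.
P = 1.379 / 6.548×10⁻⁶ = 210600 N = 210.6 kN, compressive.
σ_{cast iron} = P / A = 210600 / 975 = 216 MPa.

σ ≈ 216 MPa (compressive)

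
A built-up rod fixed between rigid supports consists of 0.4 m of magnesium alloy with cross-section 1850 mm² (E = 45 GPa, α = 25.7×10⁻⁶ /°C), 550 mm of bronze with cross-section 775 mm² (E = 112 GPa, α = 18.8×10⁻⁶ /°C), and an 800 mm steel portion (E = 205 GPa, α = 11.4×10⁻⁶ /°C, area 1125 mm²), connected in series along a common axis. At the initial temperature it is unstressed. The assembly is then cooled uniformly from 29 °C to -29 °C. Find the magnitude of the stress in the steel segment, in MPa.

σ ≈ 105 MPa (tensile)

Free thermal contraction of the whole bar: Σ αᵢΔT Lᵢ = 25.7×10⁻⁶×58×400 + 18.8×10⁻⁶×58×550 + 11.4×10⁻⁶×58×800 = 1.725 mm.
The walls prevent any net length change, so an axial force P (same in every segment) develops. Compatibility: P · Σ Lᵢ/(AᵢEᵢ) = δ_free.
The series flexibility is Σ Lᵢ/(AᵢEᵢ) = 400/(1850×45×10³) + 550/(775×112×10³) + 800/(1125×205×10³) = 1.461×10⁻⁵ mm/N.
So P = 1.725 / 1.461×10⁻⁵ = 118.1 kN, tensile.
σ_{steel} = P / A = 118100 / 1125 = 104.9 MPa.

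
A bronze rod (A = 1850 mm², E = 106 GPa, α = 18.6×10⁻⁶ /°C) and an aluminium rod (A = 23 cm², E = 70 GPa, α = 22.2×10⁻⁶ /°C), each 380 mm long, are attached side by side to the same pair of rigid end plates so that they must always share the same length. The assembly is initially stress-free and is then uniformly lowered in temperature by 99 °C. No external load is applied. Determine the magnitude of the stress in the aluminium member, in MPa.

Equilibrium of a rigid end plate with no external load gives equal and opposite internal forces ±P in the two members. Since α_{aluminium} > α_{bronze}, cooling drives the aluminium into tension and the bronze into compression.
Setting the final lengths equal and cancelling L: (α₁ − α₂)ΔT = P/(A₁E₁) + P/(A₂E₂).
|α₁ − α₂|·ΔT = 3.6×10⁻⁶ × 99 = 0.0003564.
1/(A₁E₁) + 1/(A₂E₂) = 1/(1850×106×10³) + 1/(2300×70×10³) = 1.131×10⁻⁸ N⁻¹.
P = 0.0003564 / 1.131×10⁻⁸ = 31510 N = 31.51 kN.
σ_{aluminium} = P/A₂ = 31510/2300 = 13.7 MPa, tensile.

σ ≈ 13.7 MPa (tensile)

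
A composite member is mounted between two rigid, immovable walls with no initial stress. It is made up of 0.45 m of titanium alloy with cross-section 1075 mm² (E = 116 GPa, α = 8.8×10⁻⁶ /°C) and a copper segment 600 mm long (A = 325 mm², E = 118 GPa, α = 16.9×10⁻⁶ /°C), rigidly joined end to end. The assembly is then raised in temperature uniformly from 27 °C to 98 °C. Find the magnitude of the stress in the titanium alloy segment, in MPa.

If the supports were absent, the total length change would be Σ αᵢΔT Lᵢ = 8.8×10⁻⁶×71×450 + 16.9×10⁻⁶×71×600 = 1.001 mm.
The rigid supports impose zero overall length change; the single axial force P common to all segments must satisfy P Σ Lᵢ/(AᵢEᵢ) = δ_free.
The series flexibility is Σ Lᵢ/(AᵢEᵢ) = 450/(1075×116×10³) + 600/(325×118×10³) = 1.925×10⁻⁵ mm/N.
P = 1.001 / 1.925×10⁻⁵ = 51990 N = 51.99 kN, compressive.
σ_{titanium alloy} = P / A = 51990 / 1075 = 48.37 MPa.

σ ≈ 48.4 MPa (compressive)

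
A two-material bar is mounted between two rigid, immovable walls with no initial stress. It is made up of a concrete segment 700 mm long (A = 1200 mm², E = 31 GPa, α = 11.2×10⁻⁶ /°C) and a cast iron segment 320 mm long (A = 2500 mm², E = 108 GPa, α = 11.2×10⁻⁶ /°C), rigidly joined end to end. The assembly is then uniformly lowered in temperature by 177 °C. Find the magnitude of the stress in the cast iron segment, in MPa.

σ ≈ 40.4 MPa (tensile)

With the walls removed the bar would change length by δ_free = Σ αᵢΔT Lᵢ = 11.2×10⁻⁶×177×700 + 11.2×10⁻⁶×177×320 = 2.022 mm.
Since the ends are fixed, an axial force P builds up, equal in every segment, with P · Σ Lᵢ/(AᵢEᵢ) = δ_free.
Σ Lᵢ/(AᵢEᵢ) = 700/(1200×31×10³) + 320/(2500×108×10³) = 2×10⁻⁵ mm/N.
Hence P = δ_free / Σ(L/AE) = 2.022/2×10⁻⁵ = 101.1 kN (tensile).
σ_{cast iron} = P / A = 101100 / 2500 = 40.44 MPa.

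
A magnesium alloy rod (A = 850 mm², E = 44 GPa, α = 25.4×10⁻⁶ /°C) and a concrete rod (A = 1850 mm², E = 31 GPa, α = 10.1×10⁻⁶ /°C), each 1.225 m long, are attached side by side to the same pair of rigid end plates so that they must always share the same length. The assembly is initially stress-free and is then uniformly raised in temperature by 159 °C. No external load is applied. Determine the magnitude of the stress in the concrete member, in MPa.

σ ≈ 29.8 MPa (tensile)

Equilibrium of a rigid end plate with no external load gives equal and opposite internal forces ±P in the two members. Since α_{magnesium alloy} > α_{concrete}, heating drives the magnesium alloy into compression and the concrete into tension.
Compatibility of the two members (thermal + elastic change equal): (α₁ − α₂)ΔT = P·[1/(A₁E₁) + 1/(A₂E₂)].
|α₁ − α₂|·ΔT = 15.3×10⁻⁶ × 159 = 0.002433.
1/(A₁E₁) + 1/(A₂E₂) = 1/(850×44×10³) + 1/(1850×31×10³) = 4.417×10⁻⁸ N⁻¹.
P = 0.002433 / 4.417×10⁻⁸ = 55070 N = 55.07 kN.
σ_{concrete} = P/A₂ = 55070/1850 = 29.77 MPa, tensile.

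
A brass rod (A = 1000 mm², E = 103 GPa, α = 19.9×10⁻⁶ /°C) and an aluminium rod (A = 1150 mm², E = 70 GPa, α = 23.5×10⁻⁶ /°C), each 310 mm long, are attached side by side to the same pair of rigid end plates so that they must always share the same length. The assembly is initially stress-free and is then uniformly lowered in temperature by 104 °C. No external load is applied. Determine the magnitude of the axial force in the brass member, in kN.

The aluminium has the larger α, so on cooling it would change length more than the brass if both were free. The rigid plates force a common final length, so the aluminium is put into tension and the brass into compression, with equal and opposite forces P (no external load).
Setting the final lengths equal and cancelling L: (α₁ − α₂)ΔT = P/(A₁E₁) + P/(A₂E₂).
|α₁ − α₂|·ΔT = 3.6×10⁻⁶ × 104 = 0.0003744.
1/(A₁E₁) + 1/(A₂E₂) = 1/(1000×103×10³) + 1/(1150×70×10³) = 2.213×10⁻⁸ N⁻¹.
So P = 0.0003744 / 2.213×10⁻⁸ = 16.92 kN.

P ≈ 16.9 kN (compressive in the brass)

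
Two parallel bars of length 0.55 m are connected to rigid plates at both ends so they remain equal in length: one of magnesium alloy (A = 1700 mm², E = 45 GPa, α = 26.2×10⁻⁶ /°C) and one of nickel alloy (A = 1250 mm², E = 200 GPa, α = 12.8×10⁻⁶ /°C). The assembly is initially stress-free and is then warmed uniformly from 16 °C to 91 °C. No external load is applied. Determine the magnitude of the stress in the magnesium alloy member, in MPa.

Equilibrium of a rigid end plate with no external load gives equal and opposite internal forces ±P in the two members. Since α_{magnesium alloy} > α_{nickel alloy}, heating drives the magnesium alloy into compression and the nickel alloy into tension.
Equating the net (thermal + elastic) strains gives |α₁ − α₂|·ΔT = P·[1/(A₁E₁) + 1/(A₂E₂)].
|α₁ − α₂|·ΔT = 13.4×10⁻⁶ × 75 = 0.001005.
1/(A₁E₁) + 1/(A₂E₂) = 1/(1700×45×10³) + 1/(1250×200×10³) = 1.707×10⁻⁸ N⁻¹.
P = 0.001005 / 1.707×10⁻⁸ = 58870 N = 58.87 kN.
σ_{magnesium alloy} = P/A₁ = 58870/1700 = 34.63 MPa, compressive.

σ ≈ 34.6 MPa (compressive)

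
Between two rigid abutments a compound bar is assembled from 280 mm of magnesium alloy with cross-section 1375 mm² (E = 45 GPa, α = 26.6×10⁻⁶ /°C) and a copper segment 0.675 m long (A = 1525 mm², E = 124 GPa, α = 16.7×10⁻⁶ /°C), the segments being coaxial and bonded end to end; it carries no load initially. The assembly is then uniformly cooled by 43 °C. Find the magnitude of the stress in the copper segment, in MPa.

σ ≈ 65.2 MPa (tensile)

Free thermal contraction of the whole bar: Σ αᵢΔT Lᵢ = 26.6×10⁻⁶×43×280 + 16.7×10⁻⁶×43×675 = 0.805 mm.
The rigid supports impose zero overall length change; the single axial force P common to all segments must satisfy P Σ Lᵢ/(AᵢEᵢ) = δ_free.
Σ Lᵢ/(AᵢEᵢ) = 280/(1375×45×10³) + 675/(1525×124×10³) = 8.095×10⁻⁶ mm/N.
So P = 0.805 / 8.095×10⁻⁶ = 99.44 kN, tensile.
σ_{copper} = P / A = 99440 / 1525 = 65.21 MPa.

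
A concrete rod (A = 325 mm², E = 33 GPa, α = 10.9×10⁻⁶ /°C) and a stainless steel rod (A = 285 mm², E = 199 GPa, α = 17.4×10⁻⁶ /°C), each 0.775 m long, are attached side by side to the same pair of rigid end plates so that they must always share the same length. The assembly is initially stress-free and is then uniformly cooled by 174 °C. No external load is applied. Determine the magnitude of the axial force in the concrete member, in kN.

P ≈ 10.2 kN (compressive in the concrete)

Equilibrium of a rigid end plate with no external load gives equal and opposite internal forces ±P in the two members. Since α_{stainless steel} > α_{concrete}, cooling drives the stainless steel into tension and the concrete into compression.
Setting the final lengths equal and cancelling L: (α₁ − α₂)ΔT = P/(A₁E₁) + P/(A₂E₂).
|α₁ − α₂|·ΔT = 6.5×10⁻⁶ × 174 = 0.001131.
1/(A₁E₁) + 1/(A₂E₂) = 1/(325×33×10³) + 1/(285×199×10³) = 1.109×10⁻⁷ N⁻¹.
P = 0.001131 / 1.109×10⁻⁷ = 10200 N = 10.2 kN.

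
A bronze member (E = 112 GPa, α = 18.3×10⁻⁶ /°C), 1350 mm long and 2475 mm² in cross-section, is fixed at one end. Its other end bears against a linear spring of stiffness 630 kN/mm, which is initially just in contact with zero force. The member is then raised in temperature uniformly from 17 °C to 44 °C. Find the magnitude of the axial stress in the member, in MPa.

Free thermal expansion: δ_free = αΔT L = 18.3×10⁻⁶ × 27 × 1350 = 0.667 mm.
With a force P in the spring, the elastic change of the member is PL/(AE) and that of the spring is P/k; compatibility requires their sum to equal δ_free.
P [ L/(AE) + 1/k ] = δ_free → P [ 1350/(2475×112×10³) + 1/(630×10³) ] = 0.667.
P = 0.667 / 6.457×10⁻⁶ = 103300 N.
σ = P/A = 103300/2475 = 41.74 MPa.

σ ≈ 41.7 MPa (compressive)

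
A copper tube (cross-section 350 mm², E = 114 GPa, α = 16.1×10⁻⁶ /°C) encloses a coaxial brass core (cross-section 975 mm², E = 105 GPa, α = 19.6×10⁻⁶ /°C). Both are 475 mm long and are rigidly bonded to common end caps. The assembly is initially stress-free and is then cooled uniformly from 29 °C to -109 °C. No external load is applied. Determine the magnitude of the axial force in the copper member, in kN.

The brass has the larger α, so on cooling it would change length more than the copper if both were free. The rigid plates force a common final length, so the brass is put into tension and the copper into compression, with equal and opposite forces P (no external load).
Compatibility of the two members (thermal + elastic change equal): (α₁ − α₂)ΔT = P·[1/(A₁E₁) + 1/(A₂E₂)].
|α₁ − α₂|·ΔT = 3.5×10⁻⁶ × 138 = 0.000483.
1/(A₁E₁) + 1/(A₂E₂) = 1/(350×114×10³) + 1/(975×105×10³) = 3.483×10⁻⁸ N⁻¹.
P = 0.000483 / 3.483×10⁻⁸ = 13870 N = 13.87 kN.

P ≈ 13.9 kN (compressive in the copper)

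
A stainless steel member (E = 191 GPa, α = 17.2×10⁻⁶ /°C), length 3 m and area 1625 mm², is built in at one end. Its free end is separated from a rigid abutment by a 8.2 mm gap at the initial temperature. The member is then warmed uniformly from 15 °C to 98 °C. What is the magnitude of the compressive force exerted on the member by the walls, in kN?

P ≈ 0 kN

If the wall were absent the member would grow by αΔT L = 17.2×10⁻⁶ × 83 × 3000 = 4.283 mm.
Since δ_free = 4.28 mm is less than the 8.2 mm gap, the member never touches the wall. No axial force develops.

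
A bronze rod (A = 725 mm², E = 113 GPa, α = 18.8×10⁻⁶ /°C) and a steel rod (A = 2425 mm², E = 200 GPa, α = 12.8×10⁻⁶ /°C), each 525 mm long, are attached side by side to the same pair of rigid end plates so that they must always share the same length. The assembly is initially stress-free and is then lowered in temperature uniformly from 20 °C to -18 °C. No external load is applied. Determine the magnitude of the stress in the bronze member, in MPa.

Equilibrium of a rigid end plate with no external load gives equal and opposite internal forces ±P in the two members. Since α_{bronze} > α_{steel}, cooling drives the bronze into tension and the steel into compression.
Compatibility of the two members (thermal + elastic change equal): (α₁ − α₂)ΔT = P·[1/(A₁E₁) + 1/(A₂E₂)].
|α₁ − α₂|·ΔT = 6×10⁻⁶ × 38 = 0.000228.
1/(A₁E₁) + 1/(A₂E₂) = 1/(725×113×10³) + 1/(2425×200×10³) = 1.427×10⁻⁸ N⁻¹.
P = 0.000228 / 1.427×10⁻⁸ = 15980 N = 15.98 kN.
σ_{bronze} = P/A₁ = 15980/725 = 22.04 MPa, tensile.

σ ≈ 22 MPa (tensile)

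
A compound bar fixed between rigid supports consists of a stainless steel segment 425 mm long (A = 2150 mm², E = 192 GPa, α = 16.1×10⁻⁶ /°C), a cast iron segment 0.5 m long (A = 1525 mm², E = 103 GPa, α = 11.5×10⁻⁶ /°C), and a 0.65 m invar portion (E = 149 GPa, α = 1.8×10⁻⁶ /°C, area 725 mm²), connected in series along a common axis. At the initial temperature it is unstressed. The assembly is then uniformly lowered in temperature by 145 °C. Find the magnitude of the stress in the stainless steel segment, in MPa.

Free thermal contraction of the whole bar: Σ αᵢΔT Lᵢ = 16.1×10⁻⁶×145×425 + 11.5×10⁻⁶×145×500 + 1.8×10⁻⁶×145×650 = 1.996 mm.
Since the ends are fixed, an axial force P builds up, equal in every segment, with P · Σ Lᵢ/(AᵢEᵢ) = δ_free.
Σ Lᵢ/(AᵢEᵢ) = 425/(2150×192×10³) + 500/(1525×103×10³) + 650/(725×149×10³) = 1.023×10⁻⁵ mm/N.
P = 1.996 / 1.023×10⁻⁵ = 195100 N = 195.1 kN, tensile.
σ_{stainless steel} = P / A = 195100 / 2150 = 90.73 MPa.

σ ≈ 90.7 MPa (tensile)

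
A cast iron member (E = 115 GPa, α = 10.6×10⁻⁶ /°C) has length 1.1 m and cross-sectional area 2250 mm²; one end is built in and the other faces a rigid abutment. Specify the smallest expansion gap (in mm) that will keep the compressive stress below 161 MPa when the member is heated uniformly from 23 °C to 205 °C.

Free expansion if unrestrained: δ_free = αΔT L = 10.6×10⁻⁶ × 182 × 1100 = 2.122 mm.
At the allowable stress the elastic shortening the wall may impose is σL/E = 161 × 1100 / (115×10³) = 1.54 mm.
The gap must absorb the remainder: g_min = 2.122 − 1.54 = 0.5821 mm.

g ≈ 0.582 mm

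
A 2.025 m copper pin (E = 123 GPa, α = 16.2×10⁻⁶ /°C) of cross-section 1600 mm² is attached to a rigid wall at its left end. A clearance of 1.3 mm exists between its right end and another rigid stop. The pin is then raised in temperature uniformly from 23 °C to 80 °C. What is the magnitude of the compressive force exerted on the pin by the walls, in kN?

Unrestrained expansion: δ_free = αΔT L = 16.2×10⁻⁶ × 57 × 2025 = 1.87 mm.
After closing the 1.3 mm clearance, 1.87 − 1.3 = 0.5699 mm of expansion remains to be suppressed by the wall.
That suppressed elongation corresponds to σ = E·Δ/L = 123×10³ × 0.5699/2025 = 34.62 MPa.
Force on the wall = σA = 34.62 × 1600 mm² = 55.38 kN.

P ≈ 55.4 kN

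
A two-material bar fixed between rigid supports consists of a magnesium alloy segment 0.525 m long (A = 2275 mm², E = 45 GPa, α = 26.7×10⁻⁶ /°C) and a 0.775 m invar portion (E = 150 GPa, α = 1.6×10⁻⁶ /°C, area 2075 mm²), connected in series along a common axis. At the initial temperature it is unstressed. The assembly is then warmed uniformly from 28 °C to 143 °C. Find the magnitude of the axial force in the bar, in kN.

With the walls removed the bar would change length by δ_free = Σ αᵢΔT Lᵢ = 26.7×10⁻⁶×115×525 + 1.6×10⁻⁶×115×775 = 1.755 mm.
The rigid supports impose zero overall length change; the single axial force P common to all segments must satisfy P Σ Lᵢ/(AᵢEᵢ) = δ_free.
The series flexibility is Σ Lᵢ/(AᵢEᵢ) = 525/(2275×45×10³) + 775/(2075×150×10³) = 7.618×10⁻⁶ mm/N.
Hence P = δ_free / Σ(L/AE) = 1.755/7.618×10⁻⁶ = 230.3 kN (compressive).

P ≈ 230 kN (compressive)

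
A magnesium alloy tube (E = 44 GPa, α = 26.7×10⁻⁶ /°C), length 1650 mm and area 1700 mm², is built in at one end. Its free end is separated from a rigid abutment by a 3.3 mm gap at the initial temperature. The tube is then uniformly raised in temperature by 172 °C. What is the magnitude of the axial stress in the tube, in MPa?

Unrestrained expansion: δ_free = αΔT L = 26.7×10⁻⁶ × 172 × 1650 = 7.577 mm.
After closing the 3.3 mm clearance, 7.577 − 3.3 = 4.277 mm of expansion remains to be suppressed by the wall.
So σ = E(δ_free − g)/L = 44×10³ × 4.277/1650 = 114.1 MPa.

σ ≈ 114 MPa (compressive)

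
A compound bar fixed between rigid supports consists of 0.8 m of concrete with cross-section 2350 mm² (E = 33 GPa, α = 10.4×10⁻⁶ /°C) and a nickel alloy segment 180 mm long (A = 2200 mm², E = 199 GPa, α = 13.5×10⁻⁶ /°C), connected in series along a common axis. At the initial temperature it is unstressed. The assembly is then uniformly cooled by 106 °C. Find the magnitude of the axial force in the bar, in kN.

With the walls removed the bar would change length by δ_free = Σ αᵢΔT Lᵢ = 10.4×10⁻⁶×106×800 + 13.5×10⁻⁶×106×180 = 1.14 mm.
The walls prevent any net length change, so an axial force P (same in every segment) develops. Compatibility: P · Σ Lᵢ/(AᵢEᵢ) = δ_free.
Σ Lᵢ/(AᵢEᵢ) = 800/(2350×33×10³) + 180/(2200×199×10³) = 1.073×10⁻⁵ mm/N.
So P = 1.14 / 1.073×10⁻⁵ = 106.2 kN, tensile.

P ≈ 106 kN (tensile)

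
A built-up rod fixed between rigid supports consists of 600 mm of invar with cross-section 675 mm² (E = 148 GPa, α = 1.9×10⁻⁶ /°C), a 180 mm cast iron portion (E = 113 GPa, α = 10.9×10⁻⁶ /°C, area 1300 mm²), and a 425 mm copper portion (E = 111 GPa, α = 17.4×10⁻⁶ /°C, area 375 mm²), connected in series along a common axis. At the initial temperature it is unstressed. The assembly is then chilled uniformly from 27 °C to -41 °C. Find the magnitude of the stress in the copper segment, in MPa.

σ ≈ 109 MPa (tensile)

If the supports were absent, the total length change would be Σ αᵢΔT Lᵢ = 1.9×10⁻⁶×68×600 + 10.9×10⁻⁶×68×180 + 17.4×10⁻⁶×68×425 = 0.7138 mm.
The rigid supports impose zero overall length change; the single axial force P common to all segments must satisfy P Σ Lᵢ/(AᵢEᵢ) = δ_free.
The series flexibility is Σ Lᵢ/(AᵢEᵢ) = 600/(675×148×10³) + 180/(1300×113×10³) + 425/(375×111×10³) = 1.744×10⁻⁵ mm/N.
Hence P = δ_free / Σ(L/AE) = 0.7138/1.744×10⁻⁵ = 40.93 kN (tensile).
σ_{copper} = P / A = 40930 / 375 = 109.1 MPa.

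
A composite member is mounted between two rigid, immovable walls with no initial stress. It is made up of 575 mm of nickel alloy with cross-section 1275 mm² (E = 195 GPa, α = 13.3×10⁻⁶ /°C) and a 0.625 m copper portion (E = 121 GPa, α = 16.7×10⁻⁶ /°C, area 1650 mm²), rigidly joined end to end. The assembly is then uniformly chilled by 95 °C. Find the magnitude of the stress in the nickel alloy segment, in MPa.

With the walls removed the bar would change length by δ_free = Σ αᵢΔT Lᵢ = 13.3×10⁻⁶×95×575 + 16.7×10⁻⁶×95×625 = 1.718 mm.
The walls prevent any net length change, so an axial force P (same in every segment) develops. Compatibility: P · Σ Lᵢ/(AᵢEᵢ) = δ_free.
The series flexibility is Σ Lᵢ/(AᵢEᵢ) = 575/(1275×195×10³) + 625/(1650×121×10³) = 5.443×10⁻⁶ mm/N.
So P = 1.718 / 5.443×10⁻⁶ = 315.6 kN, tensile.
σ_{nickel alloy} = P / A = 315600 / 1275 = 247.6 MPa.

σ ≈ 248 MPa (tensile)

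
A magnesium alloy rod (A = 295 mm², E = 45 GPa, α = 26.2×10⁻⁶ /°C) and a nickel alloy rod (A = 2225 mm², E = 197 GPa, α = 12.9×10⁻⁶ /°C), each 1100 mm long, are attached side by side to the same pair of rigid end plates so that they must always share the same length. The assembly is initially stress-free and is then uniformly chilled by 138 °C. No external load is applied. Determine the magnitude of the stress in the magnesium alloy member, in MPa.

σ ≈ 80.2 MPa (tensile)

The magnesium alloy has the larger α, so on cooling it would change length more than the nickel alloy if both were free. The rigid plates force a common final length, so the magnesium alloy is put into tension and the nickel alloy into compression, with equal and opposite forces P (no external load).
Compatibility of the two members (thermal + elastic change equal): (α₁ − α₂)ΔT = P·[1/(A₁E₁) + 1/(A₂E₂)].
|α₁ − α₂|·ΔT = 13.3×10⁻⁶ × 138 = 0.001835.
1/(A₁E₁) + 1/(A₂E₂) = 1/(295×45×10³) + 1/(2225×197×10³) = 7.761×10⁻⁸ N⁻¹.
So P = 0.001835 / 7.761×10⁻⁸ = 23.65 kN.
σ_{magnesium alloy} = P/A₁ = 23650/295 = 80.17 MPa, tensile.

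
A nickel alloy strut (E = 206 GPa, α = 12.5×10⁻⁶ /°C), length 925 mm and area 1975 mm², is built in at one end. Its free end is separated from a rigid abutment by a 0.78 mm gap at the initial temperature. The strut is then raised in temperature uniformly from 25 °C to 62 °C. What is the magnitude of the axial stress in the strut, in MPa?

σ ≈ 0 MPa

Free thermal elongation = αΔT L = 12.5×10⁻⁶ × 37 × 925 = 0.4278 mm.
This is smaller than the 0.78 mm clearance, so the strut expands freely without reaching the stop — the stress is zero.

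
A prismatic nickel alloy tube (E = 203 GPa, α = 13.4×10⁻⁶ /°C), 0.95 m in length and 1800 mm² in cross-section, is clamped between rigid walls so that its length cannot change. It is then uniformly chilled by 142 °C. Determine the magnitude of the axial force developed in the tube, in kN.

With zero net strain, σ = E·αΔT = 203 GPa × 13.4×10⁻⁶ × 142 = 386.3 MPa.
Then P = σA = 386.3 × 1800 mm² = 695.3 kN, tensile.

P ≈ 695 kN (tensile)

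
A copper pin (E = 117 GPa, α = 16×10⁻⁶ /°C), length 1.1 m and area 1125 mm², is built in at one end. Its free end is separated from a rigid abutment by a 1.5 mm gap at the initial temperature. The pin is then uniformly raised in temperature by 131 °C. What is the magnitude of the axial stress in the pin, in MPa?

Free thermal elongation = αΔT L = 16×10⁻⁶ × 131 × 1100 = 2.306 mm.
The gap closes (δ_free > 1.5 mm) and the wall then resists a further 2.306 − 1.5 = 0.8056 mm of expansion.
So σ = E(δ_free − g)/L = 117×10³ × 0.8056/1100 = 85.69 MPa.

σ ≈ 85.7 MPa (compressive)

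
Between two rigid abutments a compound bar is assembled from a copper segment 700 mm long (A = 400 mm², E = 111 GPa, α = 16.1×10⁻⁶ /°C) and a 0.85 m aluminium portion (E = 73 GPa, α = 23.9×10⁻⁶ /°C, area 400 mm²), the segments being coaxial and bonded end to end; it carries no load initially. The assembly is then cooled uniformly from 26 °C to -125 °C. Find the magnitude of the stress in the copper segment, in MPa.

σ ≈ 266 MPa (tensile)

With the walls removed the bar would change length by δ_free = Σ αᵢΔT Lᵢ = 16.1×10⁻⁶×151×700 + 23.9×10⁻⁶×151×850 = 4.769 mm.
Since the ends are fixed, an axial force P builds up, equal in every segment, with P · Σ Lᵢ/(AᵢEᵢ) = δ_free.
Σ Lᵢ/(AᵢEᵢ) = 700/(400×111×10³) + 850/(400×73×10³) = 4.488×10⁻⁵ mm/N.
So P = 4.769 / 4.488×10⁻⁵ = 106.3 kN, tensile.
σ_{copper} = P / A = 106300 / 400 = 265.7 MPa.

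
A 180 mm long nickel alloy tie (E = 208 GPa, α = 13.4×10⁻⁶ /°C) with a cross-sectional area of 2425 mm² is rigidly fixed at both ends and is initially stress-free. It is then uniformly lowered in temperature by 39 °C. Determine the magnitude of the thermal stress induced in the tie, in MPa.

Because both ends are immovable the net strain is zero, and the suppressed thermal strain is αΔT = 13.4×10⁻⁶ × 39 = 522.6×10⁻⁶.
The stress required to suppress this strain is σ = Eε = 208×10³ × 522.6×10⁻⁶ = 108.7 MPa, tensile since the tie is trying to contract.

σ ≈ 109 MPa (tensile)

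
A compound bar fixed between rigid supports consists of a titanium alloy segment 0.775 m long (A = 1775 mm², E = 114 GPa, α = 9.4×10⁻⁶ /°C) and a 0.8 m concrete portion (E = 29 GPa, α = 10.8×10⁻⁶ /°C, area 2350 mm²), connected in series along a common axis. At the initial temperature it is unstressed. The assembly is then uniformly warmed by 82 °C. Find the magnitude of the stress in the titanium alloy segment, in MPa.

σ ≈ 47.3 MPa (compressive)

If the supports were absent, the total length change would be Σ αᵢΔT Lᵢ = 9.4×10⁻⁶×82×775 + 10.8×10⁻⁶×82×800 = 1.306 mm.
The walls prevent any net length change, so an axial force P (same in every segment) develops. Compatibility: P · Σ Lᵢ/(AᵢEᵢ) = δ_free.
Σ Lᵢ/(AᵢEᵢ) = 775/(1775×114×10³) + 800/(2350×29×10³) = 1.557×10⁻⁵ mm/N.
So P = 1.306 / 1.557×10⁻⁵ = 83.88 kN, compressive.
σ_{titanium alloy} = P / A = 83880 / 1775 = 47.25 MPa.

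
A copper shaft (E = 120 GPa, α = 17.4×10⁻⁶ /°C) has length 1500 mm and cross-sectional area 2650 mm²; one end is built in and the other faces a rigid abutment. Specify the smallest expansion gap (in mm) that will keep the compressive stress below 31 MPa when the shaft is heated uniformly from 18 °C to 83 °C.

Free expansion if unrestrained: δ_free = αΔT L = 17.4×10⁻⁶ × 65 × 1500 = 1.697 mm.
A stress of 31 MPa corresponds to the wall pushing the shaft back by σL/E = 31×1500/(120×10³) = 0.3875 mm.
The gap must absorb the remainder: g_min = 1.697 − 0.3875 = 1.309 mm.

g ≈ 1.31 mm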